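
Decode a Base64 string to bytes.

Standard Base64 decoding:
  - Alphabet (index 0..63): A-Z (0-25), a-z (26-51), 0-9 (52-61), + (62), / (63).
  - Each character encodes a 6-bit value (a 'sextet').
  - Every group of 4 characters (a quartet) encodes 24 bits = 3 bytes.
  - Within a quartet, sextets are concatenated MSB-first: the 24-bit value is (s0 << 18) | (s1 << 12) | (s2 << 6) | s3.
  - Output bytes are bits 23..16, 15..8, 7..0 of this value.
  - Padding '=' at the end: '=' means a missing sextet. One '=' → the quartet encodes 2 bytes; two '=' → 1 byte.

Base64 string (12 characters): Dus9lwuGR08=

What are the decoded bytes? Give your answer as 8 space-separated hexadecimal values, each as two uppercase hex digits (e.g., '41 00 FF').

After char 0 ('D'=3): chars_in_quartet=1 acc=0x3 bytes_emitted=0
After char 1 ('u'=46): chars_in_quartet=2 acc=0xEE bytes_emitted=0
After char 2 ('s'=44): chars_in_quartet=3 acc=0x3BAC bytes_emitted=0
After char 3 ('9'=61): chars_in_quartet=4 acc=0xEEB3D -> emit 0E EB 3D, reset; bytes_emitted=3
After char 4 ('l'=37): chars_in_quartet=1 acc=0x25 bytes_emitted=3
After char 5 ('w'=48): chars_in_quartet=2 acc=0x970 bytes_emitted=3
After char 6 ('u'=46): chars_in_quartet=3 acc=0x25C2E bytes_emitted=3
After char 7 ('G'=6): chars_in_quartet=4 acc=0x970B86 -> emit 97 0B 86, reset; bytes_emitted=6
After char 8 ('R'=17): chars_in_quartet=1 acc=0x11 bytes_emitted=6
After char 9 ('0'=52): chars_in_quartet=2 acc=0x474 bytes_emitted=6
After char 10 ('8'=60): chars_in_quartet=3 acc=0x11D3C bytes_emitted=6
Padding '=': partial quartet acc=0x11D3C -> emit 47 4F; bytes_emitted=8

Answer: 0E EB 3D 97 0B 86 47 4F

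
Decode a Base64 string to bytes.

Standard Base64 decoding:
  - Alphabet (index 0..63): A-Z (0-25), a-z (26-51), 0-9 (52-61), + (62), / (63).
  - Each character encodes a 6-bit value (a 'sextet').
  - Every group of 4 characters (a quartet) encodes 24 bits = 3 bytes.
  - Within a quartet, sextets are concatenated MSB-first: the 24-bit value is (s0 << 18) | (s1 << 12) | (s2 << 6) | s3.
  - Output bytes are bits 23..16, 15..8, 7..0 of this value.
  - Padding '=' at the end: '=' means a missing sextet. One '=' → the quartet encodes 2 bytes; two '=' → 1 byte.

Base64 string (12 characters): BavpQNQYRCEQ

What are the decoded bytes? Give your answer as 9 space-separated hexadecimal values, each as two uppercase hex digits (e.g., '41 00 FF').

Answer: 05 AB E9 40 D4 18 44 21 10

Derivation:
After char 0 ('B'=1): chars_in_quartet=1 acc=0x1 bytes_emitted=0
After char 1 ('a'=26): chars_in_quartet=2 acc=0x5A bytes_emitted=0
After char 2 ('v'=47): chars_in_quartet=3 acc=0x16AF bytes_emitted=0
After char 3 ('p'=41): chars_in_quartet=4 acc=0x5ABE9 -> emit 05 AB E9, reset; bytes_emitted=3
After char 4 ('Q'=16): chars_in_quartet=1 acc=0x10 bytes_emitted=3
After char 5 ('N'=13): chars_in_quartet=2 acc=0x40D bytes_emitted=3
After char 6 ('Q'=16): chars_in_quartet=3 acc=0x10350 bytes_emitted=3
After char 7 ('Y'=24): chars_in_quartet=4 acc=0x40D418 -> emit 40 D4 18, reset; bytes_emitted=6
After char 8 ('R'=17): chars_in_quartet=1 acc=0x11 bytes_emitted=6
After char 9 ('C'=2): chars_in_quartet=2 acc=0x442 bytes_emitted=6
After char 10 ('E'=4): chars_in_quartet=3 acc=0x11084 bytes_emitted=6
After char 11 ('Q'=16): chars_in_quartet=4 acc=0x442110 -> emit 44 21 10, reset; bytes_emitted=9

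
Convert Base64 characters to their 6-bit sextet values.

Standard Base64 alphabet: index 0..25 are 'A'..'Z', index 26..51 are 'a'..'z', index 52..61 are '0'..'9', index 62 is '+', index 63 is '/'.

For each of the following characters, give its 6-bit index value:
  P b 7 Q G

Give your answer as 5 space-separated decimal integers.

Answer: 15 27 59 16 6

Derivation:
'P': A..Z range, ord('P') − ord('A') = 15
'b': a..z range, 26 + ord('b') − ord('a') = 27
'7': 0..9 range, 52 + ord('7') − ord('0') = 59
'Q': A..Z range, ord('Q') − ord('A') = 16
'G': A..Z range, ord('G') − ord('A') = 6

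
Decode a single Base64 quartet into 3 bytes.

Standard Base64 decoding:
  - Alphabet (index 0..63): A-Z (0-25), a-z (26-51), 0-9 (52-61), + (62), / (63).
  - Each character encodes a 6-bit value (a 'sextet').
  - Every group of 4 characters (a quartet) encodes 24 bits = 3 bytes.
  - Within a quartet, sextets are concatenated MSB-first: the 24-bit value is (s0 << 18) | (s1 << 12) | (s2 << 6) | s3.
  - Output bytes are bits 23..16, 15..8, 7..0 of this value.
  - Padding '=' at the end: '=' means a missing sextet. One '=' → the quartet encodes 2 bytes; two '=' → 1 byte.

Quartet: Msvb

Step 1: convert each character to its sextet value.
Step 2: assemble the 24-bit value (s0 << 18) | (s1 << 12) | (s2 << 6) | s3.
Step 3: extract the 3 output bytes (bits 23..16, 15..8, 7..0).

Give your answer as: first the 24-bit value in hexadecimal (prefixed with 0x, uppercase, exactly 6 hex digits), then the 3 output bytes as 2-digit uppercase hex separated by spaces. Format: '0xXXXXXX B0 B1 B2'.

Sextets: M=12, s=44, v=47, b=27
24-bit: (12<<18) | (44<<12) | (47<<6) | 27
      = 0x300000 | 0x02C000 | 0x000BC0 | 0x00001B
      = 0x32CBDB
Bytes: (v>>16)&0xFF=32, (v>>8)&0xFF=CB, v&0xFF=DB

Answer: 0x32CBDB 32 CB DB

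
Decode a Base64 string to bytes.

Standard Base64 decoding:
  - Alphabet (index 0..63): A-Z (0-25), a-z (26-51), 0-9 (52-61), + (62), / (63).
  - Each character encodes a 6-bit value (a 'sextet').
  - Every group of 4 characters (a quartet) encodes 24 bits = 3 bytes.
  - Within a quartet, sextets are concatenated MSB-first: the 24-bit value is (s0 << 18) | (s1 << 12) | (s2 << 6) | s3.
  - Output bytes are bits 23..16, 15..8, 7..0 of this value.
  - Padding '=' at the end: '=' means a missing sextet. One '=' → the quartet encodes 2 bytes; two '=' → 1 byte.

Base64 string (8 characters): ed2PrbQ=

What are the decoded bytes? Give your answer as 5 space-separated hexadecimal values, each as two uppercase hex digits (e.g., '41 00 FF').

After char 0 ('e'=30): chars_in_quartet=1 acc=0x1E bytes_emitted=0
After char 1 ('d'=29): chars_in_quartet=2 acc=0x79D bytes_emitted=0
After char 2 ('2'=54): chars_in_quartet=3 acc=0x1E776 bytes_emitted=0
After char 3 ('P'=15): chars_in_quartet=4 acc=0x79DD8F -> emit 79 DD 8F, reset; bytes_emitted=3
After char 4 ('r'=43): chars_in_quartet=1 acc=0x2B bytes_emitted=3
After char 5 ('b'=27): chars_in_quartet=2 acc=0xADB bytes_emitted=3
After char 6 ('Q'=16): chars_in_quartet=3 acc=0x2B6D0 bytes_emitted=3
Padding '=': partial quartet acc=0x2B6D0 -> emit AD B4; bytes_emitted=5

Answer: 79 DD 8F AD B4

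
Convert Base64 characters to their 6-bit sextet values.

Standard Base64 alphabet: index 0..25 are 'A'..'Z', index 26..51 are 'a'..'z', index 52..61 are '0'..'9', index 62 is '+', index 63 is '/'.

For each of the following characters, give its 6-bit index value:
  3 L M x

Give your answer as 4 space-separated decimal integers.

Answer: 55 11 12 49

Derivation:
'3': 0..9 range, 52 + ord('3') − ord('0') = 55
'L': A..Z range, ord('L') − ord('A') = 11
'M': A..Z range, ord('M') − ord('A') = 12
'x': a..z range, 26 + ord('x') − ord('a') = 49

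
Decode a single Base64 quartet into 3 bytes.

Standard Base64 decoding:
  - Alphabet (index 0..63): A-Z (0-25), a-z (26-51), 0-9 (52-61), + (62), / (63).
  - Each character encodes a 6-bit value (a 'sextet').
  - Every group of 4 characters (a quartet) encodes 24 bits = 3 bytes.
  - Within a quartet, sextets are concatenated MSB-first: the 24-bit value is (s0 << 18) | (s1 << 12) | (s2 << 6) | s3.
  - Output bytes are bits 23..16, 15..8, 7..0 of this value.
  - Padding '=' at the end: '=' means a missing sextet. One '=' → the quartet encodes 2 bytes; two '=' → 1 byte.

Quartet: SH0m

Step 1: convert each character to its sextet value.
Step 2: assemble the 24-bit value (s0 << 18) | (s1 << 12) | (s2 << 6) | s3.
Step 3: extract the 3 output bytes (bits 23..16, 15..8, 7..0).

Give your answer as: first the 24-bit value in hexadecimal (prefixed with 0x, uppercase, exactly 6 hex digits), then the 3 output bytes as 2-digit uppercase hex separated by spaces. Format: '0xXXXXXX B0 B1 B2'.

Sextets: S=18, H=7, 0=52, m=38
24-bit: (18<<18) | (7<<12) | (52<<6) | 38
      = 0x480000 | 0x007000 | 0x000D00 | 0x000026
      = 0x487D26
Bytes: (v>>16)&0xFF=48, (v>>8)&0xFF=7D, v&0xFF=26

Answer: 0x487D26 48 7D 26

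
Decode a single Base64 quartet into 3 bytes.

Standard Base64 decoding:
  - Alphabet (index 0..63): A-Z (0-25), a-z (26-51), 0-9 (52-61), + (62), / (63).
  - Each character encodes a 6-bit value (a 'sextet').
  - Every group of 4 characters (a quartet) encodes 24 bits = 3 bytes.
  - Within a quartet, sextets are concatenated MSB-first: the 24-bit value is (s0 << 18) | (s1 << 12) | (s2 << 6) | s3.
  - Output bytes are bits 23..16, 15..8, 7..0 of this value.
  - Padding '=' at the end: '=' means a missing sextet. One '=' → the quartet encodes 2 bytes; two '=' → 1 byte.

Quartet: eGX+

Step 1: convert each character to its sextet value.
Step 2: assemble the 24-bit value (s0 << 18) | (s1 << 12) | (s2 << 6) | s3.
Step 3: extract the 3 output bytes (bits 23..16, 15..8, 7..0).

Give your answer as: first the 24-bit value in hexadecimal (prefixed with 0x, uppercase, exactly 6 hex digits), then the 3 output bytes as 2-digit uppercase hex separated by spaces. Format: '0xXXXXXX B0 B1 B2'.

Sextets: e=30, G=6, X=23, +=62
24-bit: (30<<18) | (6<<12) | (23<<6) | 62
      = 0x780000 | 0x006000 | 0x0005C0 | 0x00003E
      = 0x7865FE
Bytes: (v>>16)&0xFF=78, (v>>8)&0xFF=65, v&0xFF=FE

Answer: 0x7865FE 78 65 FE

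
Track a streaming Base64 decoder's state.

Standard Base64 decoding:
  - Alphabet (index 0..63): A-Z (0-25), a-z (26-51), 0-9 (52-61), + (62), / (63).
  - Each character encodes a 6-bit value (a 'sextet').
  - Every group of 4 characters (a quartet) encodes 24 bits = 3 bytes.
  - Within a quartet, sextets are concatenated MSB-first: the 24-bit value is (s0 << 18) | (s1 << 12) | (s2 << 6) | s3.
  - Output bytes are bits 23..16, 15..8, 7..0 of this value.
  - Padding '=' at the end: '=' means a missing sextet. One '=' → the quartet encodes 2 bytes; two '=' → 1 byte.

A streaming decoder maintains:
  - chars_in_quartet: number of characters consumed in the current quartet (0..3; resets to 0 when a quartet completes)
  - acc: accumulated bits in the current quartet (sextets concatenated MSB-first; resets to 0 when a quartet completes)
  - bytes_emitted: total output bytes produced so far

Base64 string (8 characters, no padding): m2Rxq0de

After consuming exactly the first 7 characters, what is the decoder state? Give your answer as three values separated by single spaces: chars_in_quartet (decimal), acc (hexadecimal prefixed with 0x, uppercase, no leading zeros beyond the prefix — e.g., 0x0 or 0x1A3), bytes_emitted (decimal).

After char 0 ('m'=38): chars_in_quartet=1 acc=0x26 bytes_emitted=0
After char 1 ('2'=54): chars_in_quartet=2 acc=0x9B6 bytes_emitted=0
After char 2 ('R'=17): chars_in_quartet=3 acc=0x26D91 bytes_emitted=0
After char 3 ('x'=49): chars_in_quartet=4 acc=0x9B6471 -> emit 9B 64 71, reset; bytes_emitted=3
After char 4 ('q'=42): chars_in_quartet=1 acc=0x2A bytes_emitted=3
After char 5 ('0'=52): chars_in_quartet=2 acc=0xAB4 bytes_emitted=3
After char 6 ('d'=29): chars_in_quartet=3 acc=0x2AD1D bytes_emitted=3

Answer: 3 0x2AD1D 3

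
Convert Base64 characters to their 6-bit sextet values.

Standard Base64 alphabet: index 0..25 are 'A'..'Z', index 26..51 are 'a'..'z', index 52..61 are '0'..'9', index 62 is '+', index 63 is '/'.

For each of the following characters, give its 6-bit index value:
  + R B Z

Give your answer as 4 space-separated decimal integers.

'+': index 62
'R': A..Z range, ord('R') − ord('A') = 17
'B': A..Z range, ord('B') − ord('A') = 1
'Z': A..Z range, ord('Z') − ord('A') = 25

Answer: 62 17 1 25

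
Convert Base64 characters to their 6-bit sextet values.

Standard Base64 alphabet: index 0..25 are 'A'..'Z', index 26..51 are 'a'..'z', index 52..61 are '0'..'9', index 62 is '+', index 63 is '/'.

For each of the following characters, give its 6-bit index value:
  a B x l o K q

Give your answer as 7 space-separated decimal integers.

Answer: 26 1 49 37 40 10 42

Derivation:
'a': a..z range, 26 + ord('a') − ord('a') = 26
'B': A..Z range, ord('B') − ord('A') = 1
'x': a..z range, 26 + ord('x') − ord('a') = 49
'l': a..z range, 26 + ord('l') − ord('a') = 37
'o': a..z range, 26 + ord('o') − ord('a') = 40
'K': A..Z range, ord('K') − ord('A') = 10
'q': a..z range, 26 + ord('q') − ord('a') = 42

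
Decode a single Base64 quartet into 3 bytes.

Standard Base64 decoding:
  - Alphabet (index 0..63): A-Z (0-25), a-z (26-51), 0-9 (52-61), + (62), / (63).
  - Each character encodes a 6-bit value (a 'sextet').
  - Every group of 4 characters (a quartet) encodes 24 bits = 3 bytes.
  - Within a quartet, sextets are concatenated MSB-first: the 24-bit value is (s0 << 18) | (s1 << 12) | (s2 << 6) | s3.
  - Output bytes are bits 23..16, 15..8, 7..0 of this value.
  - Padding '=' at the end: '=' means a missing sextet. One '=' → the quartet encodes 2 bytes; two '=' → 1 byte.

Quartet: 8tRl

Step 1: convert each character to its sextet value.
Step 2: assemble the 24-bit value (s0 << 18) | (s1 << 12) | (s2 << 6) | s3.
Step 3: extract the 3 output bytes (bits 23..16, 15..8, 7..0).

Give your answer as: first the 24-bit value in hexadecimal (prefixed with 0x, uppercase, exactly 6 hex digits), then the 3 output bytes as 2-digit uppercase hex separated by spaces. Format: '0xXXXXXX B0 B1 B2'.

Sextets: 8=60, t=45, R=17, l=37
24-bit: (60<<18) | (45<<12) | (17<<6) | 37
      = 0xF00000 | 0x02D000 | 0x000440 | 0x000025
      = 0xF2D465
Bytes: (v>>16)&0xFF=F2, (v>>8)&0xFF=D4, v&0xFF=65

Answer: 0xF2D465 F2 D4 65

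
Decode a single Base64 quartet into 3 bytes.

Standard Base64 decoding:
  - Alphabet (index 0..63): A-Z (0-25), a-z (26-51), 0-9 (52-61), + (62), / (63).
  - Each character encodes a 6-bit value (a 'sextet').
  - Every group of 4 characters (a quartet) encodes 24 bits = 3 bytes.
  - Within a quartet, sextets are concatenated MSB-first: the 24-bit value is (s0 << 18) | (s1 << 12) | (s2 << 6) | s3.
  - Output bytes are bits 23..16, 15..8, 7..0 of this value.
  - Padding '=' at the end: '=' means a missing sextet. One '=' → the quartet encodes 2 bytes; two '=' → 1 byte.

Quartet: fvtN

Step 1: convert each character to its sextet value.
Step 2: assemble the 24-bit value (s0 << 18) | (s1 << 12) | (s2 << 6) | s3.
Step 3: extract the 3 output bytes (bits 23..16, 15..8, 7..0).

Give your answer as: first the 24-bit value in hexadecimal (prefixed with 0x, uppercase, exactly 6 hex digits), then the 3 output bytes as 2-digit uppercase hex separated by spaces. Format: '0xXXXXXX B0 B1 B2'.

Answer: 0x7EFB4D 7E FB 4D

Derivation:
Sextets: f=31, v=47, t=45, N=13
24-bit: (31<<18) | (47<<12) | (45<<6) | 13
      = 0x7C0000 | 0x02F000 | 0x000B40 | 0x00000D
      = 0x7EFB4D
Bytes: (v>>16)&0xFF=7E, (v>>8)&0xFF=FB, v&0xFF=4D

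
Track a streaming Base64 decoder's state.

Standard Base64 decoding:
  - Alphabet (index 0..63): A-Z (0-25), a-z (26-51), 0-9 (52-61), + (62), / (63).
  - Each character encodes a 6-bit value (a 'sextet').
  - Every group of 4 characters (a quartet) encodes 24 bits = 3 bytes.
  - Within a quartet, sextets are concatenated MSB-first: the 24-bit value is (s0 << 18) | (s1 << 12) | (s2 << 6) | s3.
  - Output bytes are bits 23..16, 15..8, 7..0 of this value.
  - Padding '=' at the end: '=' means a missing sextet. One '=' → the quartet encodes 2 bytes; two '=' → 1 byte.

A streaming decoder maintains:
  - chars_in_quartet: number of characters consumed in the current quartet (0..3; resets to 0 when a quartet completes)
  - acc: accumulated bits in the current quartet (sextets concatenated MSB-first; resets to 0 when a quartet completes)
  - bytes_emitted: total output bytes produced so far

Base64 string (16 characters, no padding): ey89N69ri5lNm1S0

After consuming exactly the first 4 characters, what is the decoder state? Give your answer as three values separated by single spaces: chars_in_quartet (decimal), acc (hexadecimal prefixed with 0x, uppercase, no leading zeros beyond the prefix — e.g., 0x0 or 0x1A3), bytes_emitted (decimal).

Answer: 0 0x0 3

Derivation:
After char 0 ('e'=30): chars_in_quartet=1 acc=0x1E bytes_emitted=0
After char 1 ('y'=50): chars_in_quartet=2 acc=0x7B2 bytes_emitted=0
After char 2 ('8'=60): chars_in_quartet=3 acc=0x1ECBC bytes_emitted=0
After char 3 ('9'=61): chars_in_quartet=4 acc=0x7B2F3D -> emit 7B 2F 3D, reset; bytes_emitted=3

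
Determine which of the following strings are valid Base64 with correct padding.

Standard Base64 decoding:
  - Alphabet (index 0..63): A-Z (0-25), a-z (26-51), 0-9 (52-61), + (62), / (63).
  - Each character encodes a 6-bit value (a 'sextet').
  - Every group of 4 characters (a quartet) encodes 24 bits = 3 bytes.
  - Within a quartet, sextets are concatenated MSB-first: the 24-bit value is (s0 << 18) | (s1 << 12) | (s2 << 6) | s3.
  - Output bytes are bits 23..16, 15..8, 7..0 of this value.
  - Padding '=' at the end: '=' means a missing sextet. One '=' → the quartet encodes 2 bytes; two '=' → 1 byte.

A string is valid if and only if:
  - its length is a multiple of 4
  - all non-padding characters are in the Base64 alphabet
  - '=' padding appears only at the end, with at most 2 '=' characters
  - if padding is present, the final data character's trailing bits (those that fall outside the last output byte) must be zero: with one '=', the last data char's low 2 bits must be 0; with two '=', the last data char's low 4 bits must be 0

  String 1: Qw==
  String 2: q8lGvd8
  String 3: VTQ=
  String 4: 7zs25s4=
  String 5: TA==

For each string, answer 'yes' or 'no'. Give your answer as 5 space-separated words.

String 1: 'Qw==' → valid
String 2: 'q8lGvd8' → invalid (len=7 not mult of 4)
String 3: 'VTQ=' → valid
String 4: '7zs25s4=' → valid
String 5: 'TA==' → valid

Answer: yes no yes yes yes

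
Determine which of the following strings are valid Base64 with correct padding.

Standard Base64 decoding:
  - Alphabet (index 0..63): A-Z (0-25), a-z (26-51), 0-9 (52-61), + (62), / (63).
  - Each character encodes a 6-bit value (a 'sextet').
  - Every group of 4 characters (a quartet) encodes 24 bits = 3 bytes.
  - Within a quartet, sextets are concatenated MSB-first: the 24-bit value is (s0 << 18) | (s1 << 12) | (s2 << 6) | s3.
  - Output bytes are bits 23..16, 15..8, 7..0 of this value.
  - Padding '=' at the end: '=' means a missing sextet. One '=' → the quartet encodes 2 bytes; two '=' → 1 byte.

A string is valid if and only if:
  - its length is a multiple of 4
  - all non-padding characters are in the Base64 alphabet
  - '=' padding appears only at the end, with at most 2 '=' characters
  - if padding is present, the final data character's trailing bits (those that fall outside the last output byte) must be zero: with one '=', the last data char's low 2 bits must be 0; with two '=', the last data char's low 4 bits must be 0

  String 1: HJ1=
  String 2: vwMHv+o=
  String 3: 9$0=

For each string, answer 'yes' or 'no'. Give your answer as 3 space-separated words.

Answer: no yes no

Derivation:
String 1: 'HJ1=' → invalid (bad trailing bits)
String 2: 'vwMHv+o=' → valid
String 3: '9$0=' → invalid (bad char(s): ['$'])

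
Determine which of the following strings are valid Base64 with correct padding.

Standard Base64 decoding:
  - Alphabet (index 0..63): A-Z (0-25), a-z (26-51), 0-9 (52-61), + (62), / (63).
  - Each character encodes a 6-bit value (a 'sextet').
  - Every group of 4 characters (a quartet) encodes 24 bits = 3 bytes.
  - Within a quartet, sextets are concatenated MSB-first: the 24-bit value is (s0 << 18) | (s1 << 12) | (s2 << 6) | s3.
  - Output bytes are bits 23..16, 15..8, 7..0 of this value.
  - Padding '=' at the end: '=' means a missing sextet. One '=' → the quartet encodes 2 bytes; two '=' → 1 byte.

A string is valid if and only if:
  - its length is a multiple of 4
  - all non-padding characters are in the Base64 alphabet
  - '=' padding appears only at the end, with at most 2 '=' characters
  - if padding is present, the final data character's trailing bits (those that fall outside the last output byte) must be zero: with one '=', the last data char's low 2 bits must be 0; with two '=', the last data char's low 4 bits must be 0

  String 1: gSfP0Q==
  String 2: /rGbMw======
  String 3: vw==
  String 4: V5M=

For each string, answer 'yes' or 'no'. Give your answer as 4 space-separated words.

Answer: yes no yes yes

Derivation:
String 1: 'gSfP0Q==' → valid
String 2: '/rGbMw======' → invalid (6 pad chars (max 2))
String 3: 'vw==' → valid
String 4: 'V5M=' → valid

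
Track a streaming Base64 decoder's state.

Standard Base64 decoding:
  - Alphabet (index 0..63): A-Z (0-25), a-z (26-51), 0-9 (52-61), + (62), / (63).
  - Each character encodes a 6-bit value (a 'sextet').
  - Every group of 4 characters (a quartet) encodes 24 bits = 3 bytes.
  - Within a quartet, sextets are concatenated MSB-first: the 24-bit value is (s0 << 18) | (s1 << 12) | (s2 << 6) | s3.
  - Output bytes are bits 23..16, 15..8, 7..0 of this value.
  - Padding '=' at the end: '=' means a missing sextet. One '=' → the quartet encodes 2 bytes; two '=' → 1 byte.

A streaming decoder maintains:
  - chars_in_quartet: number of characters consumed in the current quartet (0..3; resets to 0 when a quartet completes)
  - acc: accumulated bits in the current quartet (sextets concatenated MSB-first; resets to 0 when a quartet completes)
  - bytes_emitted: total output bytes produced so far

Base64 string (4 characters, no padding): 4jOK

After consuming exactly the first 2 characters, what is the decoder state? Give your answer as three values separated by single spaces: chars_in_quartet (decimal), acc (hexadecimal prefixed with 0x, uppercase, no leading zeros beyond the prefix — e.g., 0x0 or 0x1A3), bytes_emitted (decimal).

After char 0 ('4'=56): chars_in_quartet=1 acc=0x38 bytes_emitted=0
After char 1 ('j'=35): chars_in_quartet=2 acc=0xE23 bytes_emitted=0

Answer: 2 0xE23 0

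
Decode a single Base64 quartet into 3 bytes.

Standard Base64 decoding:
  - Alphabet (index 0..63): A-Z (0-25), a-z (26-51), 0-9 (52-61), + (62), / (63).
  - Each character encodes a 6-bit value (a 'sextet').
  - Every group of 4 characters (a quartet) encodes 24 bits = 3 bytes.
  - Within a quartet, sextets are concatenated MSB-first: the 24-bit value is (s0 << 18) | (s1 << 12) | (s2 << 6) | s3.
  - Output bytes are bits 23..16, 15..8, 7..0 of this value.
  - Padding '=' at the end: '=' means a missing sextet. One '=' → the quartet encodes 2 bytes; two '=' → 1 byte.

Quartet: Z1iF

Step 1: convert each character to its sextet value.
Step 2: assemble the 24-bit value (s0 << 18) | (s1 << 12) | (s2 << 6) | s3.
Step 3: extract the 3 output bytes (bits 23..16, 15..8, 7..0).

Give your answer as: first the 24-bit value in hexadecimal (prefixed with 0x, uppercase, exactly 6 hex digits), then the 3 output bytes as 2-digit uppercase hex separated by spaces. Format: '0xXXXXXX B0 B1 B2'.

Answer: 0x675885 67 58 85

Derivation:
Sextets: Z=25, 1=53, i=34, F=5
24-bit: (25<<18) | (53<<12) | (34<<6) | 5
      = 0x640000 | 0x035000 | 0x000880 | 0x000005
      = 0x675885
Bytes: (v>>16)&0xFF=67, (v>>8)&0xFF=58, v&0xFF=85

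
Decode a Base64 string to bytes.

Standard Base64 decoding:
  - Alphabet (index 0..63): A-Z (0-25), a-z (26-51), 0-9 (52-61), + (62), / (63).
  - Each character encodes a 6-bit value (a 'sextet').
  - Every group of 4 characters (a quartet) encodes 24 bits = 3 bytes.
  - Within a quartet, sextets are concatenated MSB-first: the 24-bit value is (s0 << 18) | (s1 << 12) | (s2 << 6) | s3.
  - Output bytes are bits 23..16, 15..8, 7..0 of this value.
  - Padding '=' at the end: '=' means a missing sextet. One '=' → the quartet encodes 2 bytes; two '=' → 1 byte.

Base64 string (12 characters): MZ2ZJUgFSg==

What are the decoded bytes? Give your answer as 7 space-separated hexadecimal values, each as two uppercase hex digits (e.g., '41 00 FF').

Answer: 31 9D 99 25 48 05 4A

Derivation:
After char 0 ('M'=12): chars_in_quartet=1 acc=0xC bytes_emitted=0
After char 1 ('Z'=25): chars_in_quartet=2 acc=0x319 bytes_emitted=0
After char 2 ('2'=54): chars_in_quartet=3 acc=0xC676 bytes_emitted=0
After char 3 ('Z'=25): chars_in_quartet=4 acc=0x319D99 -> emit 31 9D 99, reset; bytes_emitted=3
After char 4 ('J'=9): chars_in_quartet=1 acc=0x9 bytes_emitted=3
After char 5 ('U'=20): chars_in_quartet=2 acc=0x254 bytes_emitted=3
After char 6 ('g'=32): chars_in_quartet=3 acc=0x9520 bytes_emitted=3
After char 7 ('F'=5): chars_in_quartet=4 acc=0x254805 -> emit 25 48 05, reset; bytes_emitted=6
After char 8 ('S'=18): chars_in_quartet=1 acc=0x12 bytes_emitted=6
After char 9 ('g'=32): chars_in_quartet=2 acc=0x4A0 bytes_emitted=6
Padding '==': partial quartet acc=0x4A0 -> emit 4A; bytes_emitted=7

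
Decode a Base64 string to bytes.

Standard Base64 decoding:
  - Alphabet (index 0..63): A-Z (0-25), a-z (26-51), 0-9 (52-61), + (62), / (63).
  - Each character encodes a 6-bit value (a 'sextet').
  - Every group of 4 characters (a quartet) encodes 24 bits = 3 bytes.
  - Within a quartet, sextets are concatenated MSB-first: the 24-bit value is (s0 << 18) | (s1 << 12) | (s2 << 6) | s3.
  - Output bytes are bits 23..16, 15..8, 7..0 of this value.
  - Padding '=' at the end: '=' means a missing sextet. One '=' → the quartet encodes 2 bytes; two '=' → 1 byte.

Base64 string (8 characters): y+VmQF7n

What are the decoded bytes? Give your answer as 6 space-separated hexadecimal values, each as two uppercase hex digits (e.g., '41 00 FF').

After char 0 ('y'=50): chars_in_quartet=1 acc=0x32 bytes_emitted=0
After char 1 ('+'=62): chars_in_quartet=2 acc=0xCBE bytes_emitted=0
After char 2 ('V'=21): chars_in_quartet=3 acc=0x32F95 bytes_emitted=0
After char 3 ('m'=38): chars_in_quartet=4 acc=0xCBE566 -> emit CB E5 66, reset; bytes_emitted=3
After char 4 ('Q'=16): chars_in_quartet=1 acc=0x10 bytes_emitted=3
After char 5 ('F'=5): chars_in_quartet=2 acc=0x405 bytes_emitted=3
After char 6 ('7'=59): chars_in_quartet=3 acc=0x1017B bytes_emitted=3
After char 7 ('n'=39): chars_in_quartet=4 acc=0x405EE7 -> emit 40 5E E7, reset; bytes_emitted=6

Answer: CB E5 66 40 5E E7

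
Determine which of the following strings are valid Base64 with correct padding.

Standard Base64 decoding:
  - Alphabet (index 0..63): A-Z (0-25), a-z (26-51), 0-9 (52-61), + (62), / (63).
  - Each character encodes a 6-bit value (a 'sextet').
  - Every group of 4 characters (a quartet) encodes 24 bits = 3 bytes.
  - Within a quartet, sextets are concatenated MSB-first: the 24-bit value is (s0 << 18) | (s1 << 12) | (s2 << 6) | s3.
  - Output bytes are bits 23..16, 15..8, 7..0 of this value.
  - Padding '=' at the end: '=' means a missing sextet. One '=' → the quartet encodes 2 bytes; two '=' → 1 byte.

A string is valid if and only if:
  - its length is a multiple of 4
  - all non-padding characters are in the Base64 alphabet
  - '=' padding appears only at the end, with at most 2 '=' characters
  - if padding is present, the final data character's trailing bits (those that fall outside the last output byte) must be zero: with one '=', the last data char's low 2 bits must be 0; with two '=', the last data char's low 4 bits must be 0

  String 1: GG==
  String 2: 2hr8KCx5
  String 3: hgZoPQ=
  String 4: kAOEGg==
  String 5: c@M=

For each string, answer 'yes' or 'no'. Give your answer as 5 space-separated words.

String 1: 'GG==' → invalid (bad trailing bits)
String 2: '2hr8KCx5' → valid
String 3: 'hgZoPQ=' → invalid (len=7 not mult of 4)
String 4: 'kAOEGg==' → valid
String 5: 'c@M=' → invalid (bad char(s): ['@'])

Answer: no yes no yes no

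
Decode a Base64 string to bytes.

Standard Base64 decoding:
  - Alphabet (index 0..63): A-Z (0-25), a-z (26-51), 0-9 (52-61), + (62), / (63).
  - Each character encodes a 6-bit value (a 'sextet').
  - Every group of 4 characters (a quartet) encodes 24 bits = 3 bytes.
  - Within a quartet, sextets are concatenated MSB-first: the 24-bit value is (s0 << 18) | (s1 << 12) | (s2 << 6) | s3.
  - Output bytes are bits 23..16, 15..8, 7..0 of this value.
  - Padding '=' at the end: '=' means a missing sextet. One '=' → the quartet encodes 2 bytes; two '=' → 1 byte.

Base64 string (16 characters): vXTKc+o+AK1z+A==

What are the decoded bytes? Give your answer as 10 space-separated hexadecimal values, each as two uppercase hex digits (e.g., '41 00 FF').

Answer: BD 74 CA 73 EA 3E 00 AD 73 F8

Derivation:
After char 0 ('v'=47): chars_in_quartet=1 acc=0x2F bytes_emitted=0
After char 1 ('X'=23): chars_in_quartet=2 acc=0xBD7 bytes_emitted=0
After char 2 ('T'=19): chars_in_quartet=3 acc=0x2F5D3 bytes_emitted=0
After char 3 ('K'=10): chars_in_quartet=4 acc=0xBD74CA -> emit BD 74 CA, reset; bytes_emitted=3
After char 4 ('c'=28): chars_in_quartet=1 acc=0x1C bytes_emitted=3
After char 5 ('+'=62): chars_in_quartet=2 acc=0x73E bytes_emitted=3
After char 6 ('o'=40): chars_in_quartet=3 acc=0x1CFA8 bytes_emitted=3
After char 7 ('+'=62): chars_in_quartet=4 acc=0x73EA3E -> emit 73 EA 3E, reset; bytes_emitted=6
After char 8 ('A'=0): chars_in_quartet=1 acc=0x0 bytes_emitted=6
After char 9 ('K'=10): chars_in_quartet=2 acc=0xA bytes_emitted=6
After char 10 ('1'=53): chars_in_quartet=3 acc=0x2B5 bytes_emitted=6
After char 11 ('z'=51): chars_in_quartet=4 acc=0xAD73 -> emit 00 AD 73, reset; bytes_emitted=9
After char 12 ('+'=62): chars_in_quartet=1 acc=0x3E bytes_emitted=9
After char 13 ('A'=0): chars_in_quartet=2 acc=0xF80 bytes_emitted=9
Padding '==': partial quartet acc=0xF80 -> emit F8; bytes_emitted=10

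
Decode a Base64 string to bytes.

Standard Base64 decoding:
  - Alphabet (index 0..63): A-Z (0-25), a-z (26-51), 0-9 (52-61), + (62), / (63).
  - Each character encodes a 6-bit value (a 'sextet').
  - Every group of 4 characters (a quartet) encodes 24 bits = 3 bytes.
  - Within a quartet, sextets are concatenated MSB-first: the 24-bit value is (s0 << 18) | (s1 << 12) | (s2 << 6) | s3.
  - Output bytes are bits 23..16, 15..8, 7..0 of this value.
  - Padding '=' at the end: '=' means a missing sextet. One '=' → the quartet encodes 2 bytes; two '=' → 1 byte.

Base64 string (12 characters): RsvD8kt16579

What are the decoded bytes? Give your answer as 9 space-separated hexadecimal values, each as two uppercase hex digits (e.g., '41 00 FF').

Answer: 46 CB C3 F2 4B 75 EB 9E FD

Derivation:
After char 0 ('R'=17): chars_in_quartet=1 acc=0x11 bytes_emitted=0
After char 1 ('s'=44): chars_in_quartet=2 acc=0x46C bytes_emitted=0
After char 2 ('v'=47): chars_in_quartet=3 acc=0x11B2F bytes_emitted=0
After char 3 ('D'=3): chars_in_quartet=4 acc=0x46CBC3 -> emit 46 CB C3, reset; bytes_emitted=3
After char 4 ('8'=60): chars_in_quartet=1 acc=0x3C bytes_emitted=3
After char 5 ('k'=36): chars_in_quartet=2 acc=0xF24 bytes_emitted=3
After char 6 ('t'=45): chars_in_quartet=3 acc=0x3C92D bytes_emitted=3
After char 7 ('1'=53): chars_in_quartet=4 acc=0xF24B75 -> emit F2 4B 75, reset; bytes_emitted=6
After char 8 ('6'=58): chars_in_quartet=1 acc=0x3A bytes_emitted=6
After char 9 ('5'=57): chars_in_quartet=2 acc=0xEB9 bytes_emitted=6
After char 10 ('7'=59): chars_in_quartet=3 acc=0x3AE7B bytes_emitted=6
After char 11 ('9'=61): chars_in_quartet=4 acc=0xEB9EFD -> emit EB 9E FD, reset; bytes_emitted=9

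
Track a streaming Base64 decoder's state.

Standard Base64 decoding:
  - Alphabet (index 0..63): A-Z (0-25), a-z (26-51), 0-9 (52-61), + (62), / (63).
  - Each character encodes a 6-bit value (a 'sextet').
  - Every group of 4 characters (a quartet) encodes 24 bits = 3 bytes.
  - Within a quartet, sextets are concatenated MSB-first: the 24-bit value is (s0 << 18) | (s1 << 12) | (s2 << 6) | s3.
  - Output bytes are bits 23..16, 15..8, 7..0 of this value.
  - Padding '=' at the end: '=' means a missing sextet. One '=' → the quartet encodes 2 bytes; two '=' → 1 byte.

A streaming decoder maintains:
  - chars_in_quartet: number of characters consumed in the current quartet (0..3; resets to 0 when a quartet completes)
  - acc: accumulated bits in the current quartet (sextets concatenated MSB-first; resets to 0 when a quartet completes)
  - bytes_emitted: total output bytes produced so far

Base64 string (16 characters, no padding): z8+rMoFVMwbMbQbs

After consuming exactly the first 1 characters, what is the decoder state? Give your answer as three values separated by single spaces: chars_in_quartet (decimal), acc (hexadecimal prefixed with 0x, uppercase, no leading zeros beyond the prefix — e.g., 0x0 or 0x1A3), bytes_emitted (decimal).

Answer: 1 0x33 0

Derivation:
After char 0 ('z'=51): chars_in_quartet=1 acc=0x33 bytes_emitted=0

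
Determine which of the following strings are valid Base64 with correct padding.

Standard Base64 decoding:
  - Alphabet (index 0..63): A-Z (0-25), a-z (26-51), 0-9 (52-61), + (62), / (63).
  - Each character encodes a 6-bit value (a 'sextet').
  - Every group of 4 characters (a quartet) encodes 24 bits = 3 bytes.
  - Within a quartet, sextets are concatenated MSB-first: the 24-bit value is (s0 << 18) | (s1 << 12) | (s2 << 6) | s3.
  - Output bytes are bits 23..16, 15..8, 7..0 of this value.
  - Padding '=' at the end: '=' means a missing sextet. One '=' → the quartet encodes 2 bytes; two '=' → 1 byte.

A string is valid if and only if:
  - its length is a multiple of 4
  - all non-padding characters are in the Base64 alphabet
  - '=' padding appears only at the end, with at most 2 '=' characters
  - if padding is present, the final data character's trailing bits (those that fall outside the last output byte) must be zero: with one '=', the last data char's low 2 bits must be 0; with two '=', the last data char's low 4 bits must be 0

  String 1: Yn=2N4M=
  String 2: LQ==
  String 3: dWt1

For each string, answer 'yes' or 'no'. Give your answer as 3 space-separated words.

Answer: no yes yes

Derivation:
String 1: 'Yn=2N4M=' → invalid (bad char(s): ['=']; '=' in middle)
String 2: 'LQ==' → valid
String 3: 'dWt1' → valid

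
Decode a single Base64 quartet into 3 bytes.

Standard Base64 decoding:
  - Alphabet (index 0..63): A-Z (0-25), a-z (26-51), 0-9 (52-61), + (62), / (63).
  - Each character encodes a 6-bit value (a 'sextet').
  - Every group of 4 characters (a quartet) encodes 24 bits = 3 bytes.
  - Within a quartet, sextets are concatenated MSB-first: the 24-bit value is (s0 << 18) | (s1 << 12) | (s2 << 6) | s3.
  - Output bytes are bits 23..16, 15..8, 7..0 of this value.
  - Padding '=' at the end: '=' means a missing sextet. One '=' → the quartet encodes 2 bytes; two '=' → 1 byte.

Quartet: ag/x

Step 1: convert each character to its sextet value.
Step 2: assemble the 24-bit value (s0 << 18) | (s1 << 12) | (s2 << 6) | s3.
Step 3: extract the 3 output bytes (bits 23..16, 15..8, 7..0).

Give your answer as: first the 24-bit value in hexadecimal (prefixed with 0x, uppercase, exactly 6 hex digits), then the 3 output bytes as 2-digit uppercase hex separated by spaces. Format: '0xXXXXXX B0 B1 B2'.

Sextets: a=26, g=32, /=63, x=49
24-bit: (26<<18) | (32<<12) | (63<<6) | 49
      = 0x680000 | 0x020000 | 0x000FC0 | 0x000031
      = 0x6A0FF1
Bytes: (v>>16)&0xFF=6A, (v>>8)&0xFF=0F, v&0xFF=F1

Answer: 0x6A0FF1 6A 0F F1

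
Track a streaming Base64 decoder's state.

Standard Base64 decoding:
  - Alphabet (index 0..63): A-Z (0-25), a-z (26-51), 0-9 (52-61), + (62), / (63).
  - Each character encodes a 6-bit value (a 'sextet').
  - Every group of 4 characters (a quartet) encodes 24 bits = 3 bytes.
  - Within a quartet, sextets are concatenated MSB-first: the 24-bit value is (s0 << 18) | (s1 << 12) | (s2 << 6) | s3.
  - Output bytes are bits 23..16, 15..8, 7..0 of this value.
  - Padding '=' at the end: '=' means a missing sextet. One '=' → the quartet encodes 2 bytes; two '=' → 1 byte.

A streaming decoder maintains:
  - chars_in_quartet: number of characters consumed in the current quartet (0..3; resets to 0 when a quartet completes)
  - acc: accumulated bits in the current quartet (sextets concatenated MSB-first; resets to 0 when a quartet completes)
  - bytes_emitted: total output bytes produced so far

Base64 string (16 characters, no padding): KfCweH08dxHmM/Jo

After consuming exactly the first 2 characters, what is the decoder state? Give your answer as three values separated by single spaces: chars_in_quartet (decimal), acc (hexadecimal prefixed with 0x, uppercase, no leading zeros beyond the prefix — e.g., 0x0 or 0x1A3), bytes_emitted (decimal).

After char 0 ('K'=10): chars_in_quartet=1 acc=0xA bytes_emitted=0
After char 1 ('f'=31): chars_in_quartet=2 acc=0x29F bytes_emitted=0

Answer: 2 0x29F 0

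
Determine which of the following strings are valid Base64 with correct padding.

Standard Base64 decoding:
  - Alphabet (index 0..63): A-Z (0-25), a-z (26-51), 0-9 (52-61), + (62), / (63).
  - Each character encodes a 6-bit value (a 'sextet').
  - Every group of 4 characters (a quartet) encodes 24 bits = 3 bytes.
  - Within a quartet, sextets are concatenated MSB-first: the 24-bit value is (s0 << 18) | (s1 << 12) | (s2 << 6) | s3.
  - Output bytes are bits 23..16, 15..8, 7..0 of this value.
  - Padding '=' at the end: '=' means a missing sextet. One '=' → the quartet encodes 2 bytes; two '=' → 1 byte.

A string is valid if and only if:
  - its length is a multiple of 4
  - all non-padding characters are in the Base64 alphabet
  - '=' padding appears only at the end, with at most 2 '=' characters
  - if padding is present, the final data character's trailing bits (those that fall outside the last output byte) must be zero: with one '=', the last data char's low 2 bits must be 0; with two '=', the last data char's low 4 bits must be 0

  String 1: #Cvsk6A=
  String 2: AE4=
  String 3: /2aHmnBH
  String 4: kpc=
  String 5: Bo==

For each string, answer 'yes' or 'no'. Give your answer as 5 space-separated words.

Answer: no yes yes yes no

Derivation:
String 1: '#Cvsk6A=' → invalid (bad char(s): ['#'])
String 2: 'AE4=' → valid
String 3: '/2aHmnBH' → valid
String 4: 'kpc=' → valid
String 5: 'Bo==' → invalid (bad trailing bits)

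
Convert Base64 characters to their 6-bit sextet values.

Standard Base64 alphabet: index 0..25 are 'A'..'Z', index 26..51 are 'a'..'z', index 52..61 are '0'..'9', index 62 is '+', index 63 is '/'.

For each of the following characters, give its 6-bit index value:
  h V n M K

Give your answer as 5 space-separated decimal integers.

Answer: 33 21 39 12 10

Derivation:
'h': a..z range, 26 + ord('h') − ord('a') = 33
'V': A..Z range, ord('V') − ord('A') = 21
'n': a..z range, 26 + ord('n') − ord('a') = 39
'M': A..Z range, ord('M') − ord('A') = 12
'K': A..Z range, ord('K') − ord('A') = 10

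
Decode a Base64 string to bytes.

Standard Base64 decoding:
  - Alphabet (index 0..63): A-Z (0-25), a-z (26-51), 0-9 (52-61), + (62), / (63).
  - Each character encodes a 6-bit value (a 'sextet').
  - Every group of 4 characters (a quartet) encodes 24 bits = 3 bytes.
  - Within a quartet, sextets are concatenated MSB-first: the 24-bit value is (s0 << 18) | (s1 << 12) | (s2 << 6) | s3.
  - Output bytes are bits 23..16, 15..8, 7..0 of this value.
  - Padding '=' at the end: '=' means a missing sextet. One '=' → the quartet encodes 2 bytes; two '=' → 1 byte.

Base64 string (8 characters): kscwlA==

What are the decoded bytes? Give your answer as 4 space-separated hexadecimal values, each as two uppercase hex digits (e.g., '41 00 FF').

Answer: 92 C7 30 94

Derivation:
After char 0 ('k'=36): chars_in_quartet=1 acc=0x24 bytes_emitted=0
After char 1 ('s'=44): chars_in_quartet=2 acc=0x92C bytes_emitted=0
After char 2 ('c'=28): chars_in_quartet=3 acc=0x24B1C bytes_emitted=0
After char 3 ('w'=48): chars_in_quartet=4 acc=0x92C730 -> emit 92 C7 30, reset; bytes_emitted=3
After char 4 ('l'=37): chars_in_quartet=1 acc=0x25 bytes_emitted=3
After char 5 ('A'=0): chars_in_quartet=2 acc=0x940 bytes_emitted=3
Padding '==': partial quartet acc=0x940 -> emit 94; bytes_emitted=4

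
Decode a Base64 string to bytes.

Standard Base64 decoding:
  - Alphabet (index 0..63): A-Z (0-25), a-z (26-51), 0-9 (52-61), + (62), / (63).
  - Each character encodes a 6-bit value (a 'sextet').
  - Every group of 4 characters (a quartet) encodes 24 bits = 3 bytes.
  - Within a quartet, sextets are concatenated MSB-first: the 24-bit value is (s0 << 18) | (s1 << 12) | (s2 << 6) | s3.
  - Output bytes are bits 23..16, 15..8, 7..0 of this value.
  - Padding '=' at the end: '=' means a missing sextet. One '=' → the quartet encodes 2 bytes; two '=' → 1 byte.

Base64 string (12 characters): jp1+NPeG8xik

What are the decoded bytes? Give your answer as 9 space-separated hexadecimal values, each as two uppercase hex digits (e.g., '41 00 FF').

Answer: 8E 9D 7E 34 F7 86 F3 18 A4

Derivation:
After char 0 ('j'=35): chars_in_quartet=1 acc=0x23 bytes_emitted=0
After char 1 ('p'=41): chars_in_quartet=2 acc=0x8E9 bytes_emitted=0
After char 2 ('1'=53): chars_in_quartet=3 acc=0x23A75 bytes_emitted=0
After char 3 ('+'=62): chars_in_quartet=4 acc=0x8E9D7E -> emit 8E 9D 7E, reset; bytes_emitted=3
After char 4 ('N'=13): chars_in_quartet=1 acc=0xD bytes_emitted=3
After char 5 ('P'=15): chars_in_quartet=2 acc=0x34F bytes_emitted=3
After char 6 ('e'=30): chars_in_quartet=3 acc=0xD3DE bytes_emitted=3
After char 7 ('G'=6): chars_in_quartet=4 acc=0x34F786 -> emit 34 F7 86, reset; bytes_emitted=6
After char 8 ('8'=60): chars_in_quartet=1 acc=0x3C bytes_emitted=6
After char 9 ('x'=49): chars_in_quartet=2 acc=0xF31 bytes_emitted=6
After char 10 ('i'=34): chars_in_quartet=3 acc=0x3CC62 bytes_emitted=6
After char 11 ('k'=36): chars_in_quartet=4 acc=0xF318A4 -> emit F3 18 A4, reset; bytes_emitted=9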